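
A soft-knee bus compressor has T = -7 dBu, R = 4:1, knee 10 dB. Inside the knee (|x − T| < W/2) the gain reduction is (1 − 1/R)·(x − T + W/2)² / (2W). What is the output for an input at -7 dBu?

-7.9375 dBu

x − T + W/2 = -7 − (-7) + 5 = 5.
GR = (1 − 1/4) × 5² / 20 = 0.75 × 25 / 20 = 0.9375 dB.
Output = -7 − 0.9375 = -7.9375 dBu.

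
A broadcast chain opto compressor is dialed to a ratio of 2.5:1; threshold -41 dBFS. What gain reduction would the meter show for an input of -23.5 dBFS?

-23.5 dBFS exceeds the threshold by 17.5 dB.
At 2.5:1, output sits 17.5/2.5 = 7 dB above threshold.
So the signal is attenuated by 17.5 − 7 = 10.5 dB.

10.5 dB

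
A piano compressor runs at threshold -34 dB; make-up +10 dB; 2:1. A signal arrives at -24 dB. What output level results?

-19 dB

Overshoot: -24 − (-34) = 10 dB.
2:1 compression reduces that to 10/2 = 5 dB over.
That puts the output at -29 dB; make-up adds 10 dB, giving -19 dB.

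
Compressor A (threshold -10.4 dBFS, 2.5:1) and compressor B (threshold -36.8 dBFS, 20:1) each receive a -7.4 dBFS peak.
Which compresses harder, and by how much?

A: GR = 3 − 3/2.5 = 1.8 dB.
B: GR = 29.4 − 29.4/20 = 27.93 dB.
B applies 26.13 dB more gain reduction.

B, by 26.13 dB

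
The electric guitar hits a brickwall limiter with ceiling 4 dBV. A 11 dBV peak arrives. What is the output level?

4 dBV

The limiter clamps the peak to its 4 dBV ceiling.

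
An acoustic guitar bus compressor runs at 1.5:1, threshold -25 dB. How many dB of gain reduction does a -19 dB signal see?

2 dB

-19 dB exceeds the threshold by 6 dB.
After 1.5:1 compression the overshoot becomes 6/1.5 = 4 dB.
GR = overshoot in − overshoot out = 6 − 4 = 2 dB.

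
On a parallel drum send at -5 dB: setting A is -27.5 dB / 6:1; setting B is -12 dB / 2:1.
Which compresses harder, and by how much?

A: 22.5 dB over, compressed to 3.75 dB over, so 18.75 dB of GR.
B: 7 dB over, compressed to 3.5 dB over, so 3.5 dB of GR.
Difference: 15.25 dB in favour of A.

A, by 15.25 dB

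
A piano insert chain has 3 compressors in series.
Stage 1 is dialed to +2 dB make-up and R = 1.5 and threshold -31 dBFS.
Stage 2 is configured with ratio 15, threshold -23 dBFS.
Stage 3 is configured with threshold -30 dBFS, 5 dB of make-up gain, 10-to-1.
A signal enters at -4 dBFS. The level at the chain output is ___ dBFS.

-24.22 dBFS

Stage 1: 27 dB above -31 dBFS, reduced 1.5:1 to 18 dB above → -13 dBFS; +2 dB make-up → -11 dBFS.
Stage 2: -11 dBFS is 12 dB over -23 dBFS; at 15:1 that becomes 0.8 dB over, giving -22.2 dBFS.
Stage 3: overshoot 7.8 dB → 7.8/10 = 0.78 dB → -29.22 dBFS; +5 dB make-up → -24.22 dBFS.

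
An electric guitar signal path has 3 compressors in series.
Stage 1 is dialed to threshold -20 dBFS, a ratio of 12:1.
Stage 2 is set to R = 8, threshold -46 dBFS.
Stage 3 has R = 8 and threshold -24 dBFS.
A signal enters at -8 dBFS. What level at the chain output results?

-42.625 dBFS

Stage 1: -8 dBFS is 12 dB over -20 dBFS; at 12:1 that becomes 1 dB over, giving -19 dBFS.
Stage 2: overshoot 27 dB → 27/8 = 3.375 dB → -42.625 dBFS.
Stage 3: -42.625 dBFS ≤ -24 dBFS, so stage 3 doesn't engage; output -42.625 dBFS.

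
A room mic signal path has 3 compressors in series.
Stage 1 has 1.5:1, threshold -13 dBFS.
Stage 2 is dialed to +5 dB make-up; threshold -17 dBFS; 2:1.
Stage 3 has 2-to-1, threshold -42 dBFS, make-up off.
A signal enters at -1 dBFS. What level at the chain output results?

-24 dBFS

Stage 1: -1 dBFS is 12 dB over -13 dBFS; at 1.5:1 that becomes 8 dB over, giving -5 dBFS.
Stage 2: overshoot 12 dB → 12/2 = 6 dB → -11 dBFS; +5 dB make-up → -6 dBFS.
Stage 3: -6 dBFS is 36 dB over -42 dBFS; at 2:1 that becomes 18 dB over, giving -24 dBFS.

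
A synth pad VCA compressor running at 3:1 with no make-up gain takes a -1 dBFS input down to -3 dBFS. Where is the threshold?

-4 dBFS

Let T be the threshold. Output overshoot = (input overshoot)/R, so -3 − T = (-1 − T)/3.
3·(-3 − T) = -1 − T → 2·T = -9 − (-1) = -8.
T = -8/2 = -4 dBFS.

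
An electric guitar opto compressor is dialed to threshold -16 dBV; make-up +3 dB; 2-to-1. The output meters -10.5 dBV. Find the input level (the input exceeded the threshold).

Remove make-up: -10.5 − 3 = -13.5 dBV.
Post-compression overshoot = -13.5 − (-16) = 2.5 dB.
Before 2:1 compression the overshoot was 2.5 × 2 = 5 dB, so input = -16 + 5 = -11 dBV.

-11 dBV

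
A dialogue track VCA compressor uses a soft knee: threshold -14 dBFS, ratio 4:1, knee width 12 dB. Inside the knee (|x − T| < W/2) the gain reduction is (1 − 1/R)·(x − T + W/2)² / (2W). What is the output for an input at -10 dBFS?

x − T + W/2 = -10 − (-14) + 6 = 10.
GR = (1 − 1/4) × 10² / 24 = 0.75 × 100 / 24 = 3.125 dB.
Output = -10 − 3.125 = -13.125 dBFS.

-13.125 dBFS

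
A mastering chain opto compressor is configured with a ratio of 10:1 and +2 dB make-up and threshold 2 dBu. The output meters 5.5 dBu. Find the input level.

17 dBu

Before make-up, the level was 5.5 − 2 = 3.5 dBu.
That's 1.5 dB above the 2 dBu threshold.
Before 10:1 compression the overshoot was 1.5 × 10 = 15 dB, so input = 2 + 15 = 17 dBu.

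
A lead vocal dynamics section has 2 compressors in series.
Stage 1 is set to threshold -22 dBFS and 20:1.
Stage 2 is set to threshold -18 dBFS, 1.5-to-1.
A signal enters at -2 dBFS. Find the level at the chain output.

-21 dBFS

Stage 1: overshoot 20 dB → 20/20 = 1 dB → -21 dBFS.
Stage 2: -21 dBFS ≤ -18 dBFS, so stage 2 doesn't engage; output -21 dBFS.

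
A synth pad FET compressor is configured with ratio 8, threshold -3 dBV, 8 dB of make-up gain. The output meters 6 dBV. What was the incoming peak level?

Stripping the +8 dB make-up gives -2 dBV at the gain stage.
Post-compression overshoot = -2 − (-3) = 1 dB.
Undo the ratio: input overshoot = 1 × 8 = 8 dB, giving input = 5 dBV.

5 dBV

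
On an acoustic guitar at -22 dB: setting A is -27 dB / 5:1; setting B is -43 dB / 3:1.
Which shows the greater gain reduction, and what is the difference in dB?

B, by 10 dB

A: 5 dB over, compressed to 1 dB over, so 4 dB of GR.
B: 21 dB over, compressed to 7 dB over, so 14 dB of GR.
B reduces 10 dB more.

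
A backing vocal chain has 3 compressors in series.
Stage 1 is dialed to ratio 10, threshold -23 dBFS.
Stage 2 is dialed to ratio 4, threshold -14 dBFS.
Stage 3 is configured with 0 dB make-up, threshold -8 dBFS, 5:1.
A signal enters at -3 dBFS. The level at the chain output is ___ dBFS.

-21 dBFS

Stage 1: 20 dB above -23 dBFS, reduced 10:1 to 2 dB above → -21 dBFS.
Stage 2: -21 dBFS is at or below the -14 dBFS threshold — no compression; output -21 dBFS.
Stage 3: -21 dBFS ≤ -8 dBFS, so stage 3 doesn't engage; output -21 dBFS.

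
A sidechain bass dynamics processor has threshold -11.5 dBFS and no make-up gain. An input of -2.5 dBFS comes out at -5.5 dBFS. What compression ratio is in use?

Input overshoot = -2.5 − (-11.5) = 9 dB; output overshoot = -5.5 − (-11.5) = 6 dB.
Ratio = 9 / 6 = 1.5.

1.5:1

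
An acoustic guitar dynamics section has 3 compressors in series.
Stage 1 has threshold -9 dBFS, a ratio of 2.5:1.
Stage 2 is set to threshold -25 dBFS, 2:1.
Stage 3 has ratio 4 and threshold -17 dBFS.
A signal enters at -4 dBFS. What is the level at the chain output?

Stage 1: 5 dB above -9 dBFS, reduced 2.5:1 to 2 dB above → -7 dBFS.
Stage 2: 18 dB above -25 dBFS, reduced 2:1 to 9 dB above → -16 dBFS.
Stage 3: 1 dB above -17 dBFS, reduced 4:1 to 0.25 dB above → -16.75 dBFS.

-16.75 dBFS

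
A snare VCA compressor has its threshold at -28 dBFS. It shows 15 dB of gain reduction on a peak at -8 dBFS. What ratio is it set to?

4:1

Input overshoot = -8 − (-28) = 20 dB.
Output overshoot = 20 − 15 = 5 dB.
Ratio = input overshoot / output overshoot = 20 / 5 = 4.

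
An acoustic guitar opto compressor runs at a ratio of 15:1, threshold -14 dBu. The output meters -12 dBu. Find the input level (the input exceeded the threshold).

16 dBu

That's 2 dB above the -14 dBu threshold.
Undo the ratio: input overshoot = 2 × 15 = 30 dB, giving input = 16 dBu.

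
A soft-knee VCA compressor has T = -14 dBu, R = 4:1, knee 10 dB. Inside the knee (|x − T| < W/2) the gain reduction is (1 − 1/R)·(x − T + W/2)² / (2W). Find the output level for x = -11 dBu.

-13.4 dBu

x − T + W/2 = -11 − (-14) + 5 = 8.
GR = (1 − 1/4) × 8² / 20 = 0.75 × 64 / 20 = 2.4 dB.
Output = -11 − 2.4 = -13.4 dBu.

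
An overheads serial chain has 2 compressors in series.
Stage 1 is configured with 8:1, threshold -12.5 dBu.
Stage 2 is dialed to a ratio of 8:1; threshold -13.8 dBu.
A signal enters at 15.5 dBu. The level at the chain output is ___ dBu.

-13.2 dBu

Stage 1: 28 dB above -12.5 dBu, reduced 8:1 to 3.5 dB above → -9 dBu.
Stage 2: overshoot 4.8 dB → 4.8/8 = 0.6 dB → -13.2 dBu.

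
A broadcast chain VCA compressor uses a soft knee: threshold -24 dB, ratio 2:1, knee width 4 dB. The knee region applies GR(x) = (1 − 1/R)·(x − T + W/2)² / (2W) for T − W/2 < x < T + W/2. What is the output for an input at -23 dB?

-23.5625 dB

x − T + W/2 = -23 − (-24) + 2 = 3.
GR = (1 − 1/2) × 3² / 8 = 0.5 × 9 / 8 = 0.5625 dB.
Output = -23 − 0.5625 = -23.5625 dB.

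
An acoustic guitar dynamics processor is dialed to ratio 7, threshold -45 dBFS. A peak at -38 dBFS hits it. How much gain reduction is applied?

The signal is 7 dB above threshold.
At 7:1, output sits 7/7 = 1 dB above threshold.
GR = overshoot in − overshoot out = 7 − 1 = 6 dB.

6 dB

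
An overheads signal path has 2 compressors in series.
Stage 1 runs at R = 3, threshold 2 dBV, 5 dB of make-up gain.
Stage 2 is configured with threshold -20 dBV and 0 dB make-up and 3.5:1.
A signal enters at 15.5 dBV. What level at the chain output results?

-11 dBV

Stage 1: 15.5 dBV is 13.5 dB over 2 dBV; at 3:1 that becomes 4.5 dB over, giving 6.5 dBV; +5 dB make-up → 11.5 dBV.
Stage 2: overshoot 31.5 dB → 31.5/3.5 = 9 dB → -11 dBV.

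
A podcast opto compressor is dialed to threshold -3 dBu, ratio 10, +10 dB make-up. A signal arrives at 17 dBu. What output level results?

17 dBu sits 20 dB over threshold.
10:1 compression reduces that to 20/10 = 2 dB over.
That puts the output at -1 dBu; make-up adds 10 dB, giving 9 dBu.

9 dBu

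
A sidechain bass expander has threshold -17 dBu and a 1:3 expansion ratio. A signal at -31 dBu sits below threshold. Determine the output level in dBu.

-59 dBu

The input is 14 dB below the -17 dBu threshold.
A 1:3 expander multiplies undershoot by 3: 14 × 3 = 42 dB below threshold.
Output = -17 − 42 = -59 dBu.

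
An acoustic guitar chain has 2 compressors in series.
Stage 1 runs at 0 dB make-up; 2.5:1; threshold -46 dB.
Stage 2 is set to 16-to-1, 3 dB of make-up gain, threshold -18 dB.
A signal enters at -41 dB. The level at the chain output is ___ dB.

-41 dB

Stage 1: overshoot 5 dB → 5/2.5 = 2 dB → -44 dB.
Stage 2: -44 dB ≤ -18 dB, so stage 2 doesn't engage; make-up brings it to -41 dB.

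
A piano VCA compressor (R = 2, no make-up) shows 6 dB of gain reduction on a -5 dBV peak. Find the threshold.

Input is 12 dB above T (since output overshoot × R = input overshoot: (-11 − T)·2 = -5 − T gives T = -17 dBV).
Check: -17 + (-5 − (-17))/2 = -17 + 6 = -11 dBV. ✓

-17 dBV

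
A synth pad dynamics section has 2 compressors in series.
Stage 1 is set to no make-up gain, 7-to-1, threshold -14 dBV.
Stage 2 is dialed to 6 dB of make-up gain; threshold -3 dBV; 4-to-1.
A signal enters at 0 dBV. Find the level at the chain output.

Stage 1: 14 dB above -14 dBV, reduced 7:1 to 2 dB above → -12 dBV.
Stage 2: -12 dBV ≤ -3 dBV, so stage 2 doesn't engage; make-up brings it to -6 dBV.

-6 dBV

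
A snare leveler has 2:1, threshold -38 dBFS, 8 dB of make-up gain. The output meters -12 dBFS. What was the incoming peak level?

-2 dBFS

Before make-up, the level was -12 − 8 = -20 dBFS.
Post-compression overshoot = -20 − (-38) = 18 dB.
Input overshoot = R × output overshoot = 36 dB → input = -38 + 36 = -2 dBFS.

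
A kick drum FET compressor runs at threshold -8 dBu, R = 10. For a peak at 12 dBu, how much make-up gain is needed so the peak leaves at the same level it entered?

18 dB

Without make-up, output = threshold + overshoot/10 = -8 + 2 = -6 dBu.
Gap to target: 18 dB.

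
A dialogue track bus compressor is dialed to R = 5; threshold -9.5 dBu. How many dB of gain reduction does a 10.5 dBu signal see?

10.5 dBu exceeds the threshold by 20 dB.
After 5:1 compression the overshoot becomes 20/5 = 4 dB.
Gain reduction = 20 − 4 = 16 dB.

16 dB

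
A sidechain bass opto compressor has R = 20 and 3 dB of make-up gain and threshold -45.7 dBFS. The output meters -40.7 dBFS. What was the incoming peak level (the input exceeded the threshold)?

-5.7 dBFS

Stripping the +3 dB make-up gives -43.7 dBFS at the gain stage.
The compressed level sits -43.7 − (-45.7) = 2 dB over threshold.
Undo the ratio: input overshoot = 2 × 20 = 40 dB, giving input = -5.7 dBFS.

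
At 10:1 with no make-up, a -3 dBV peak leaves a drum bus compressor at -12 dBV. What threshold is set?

-13 dBV

Input is 10 dB above T (since output overshoot × R = input overshoot: (-12 − T)·10 = -3 − T gives T = -13 dBV).
Check: -13 + (-3 − (-13))/10 = -13 + 1 = -12 dBV. ✓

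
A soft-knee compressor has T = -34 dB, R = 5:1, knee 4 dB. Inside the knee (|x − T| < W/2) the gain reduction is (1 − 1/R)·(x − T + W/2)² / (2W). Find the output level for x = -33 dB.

x − T + W/2 = -33 − (-34) + 2 = 3.
GR = (1 − 1/5) × 3² / 8 = 0.8 × 9 / 8 = 0.9 dB.
Output = -33 − 0.9 = -33.9 dB.

-33.9 dB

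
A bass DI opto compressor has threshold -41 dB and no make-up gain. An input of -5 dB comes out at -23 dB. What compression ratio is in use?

Input overshoot = -5 − (-41) = 36 dB; output overshoot = -23 − (-41) = 18 dB.
Ratio = 36 / 18 = 2.

2:1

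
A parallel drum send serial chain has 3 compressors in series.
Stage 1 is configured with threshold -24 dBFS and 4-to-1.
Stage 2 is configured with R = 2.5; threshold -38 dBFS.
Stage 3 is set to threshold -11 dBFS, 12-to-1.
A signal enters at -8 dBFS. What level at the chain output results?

Stage 1: -8 dBFS is 16 dB over -24 dBFS; at 4:1 that becomes 4 dB over, giving -20 dBFS.
Stage 2: overshoot 18 dB → 18/2.5 = 7.2 dB → -30.8 dBFS.
Stage 3: -30.8 dBFS ≤ -11 dBFS, so stage 3 doesn't engage; output -30.8 dBFS.

-30.8 dBFS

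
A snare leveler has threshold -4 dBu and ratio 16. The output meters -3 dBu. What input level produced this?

12 dBu

That's 1 dB above the -4 dBu threshold.
Before 16:1 compression the overshoot was 1 × 16 = 16 dB, so input = -4 + 16 = 12 dBu.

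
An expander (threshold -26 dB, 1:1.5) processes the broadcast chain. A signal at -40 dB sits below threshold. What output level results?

-47 dB

Below threshold, a 1:1.5 expander applies gain = (1.5−1)×(T − x) of attenuation.
(1.5−1) × 14 = 7 dB, so output = -40 − 7 = -47 dB.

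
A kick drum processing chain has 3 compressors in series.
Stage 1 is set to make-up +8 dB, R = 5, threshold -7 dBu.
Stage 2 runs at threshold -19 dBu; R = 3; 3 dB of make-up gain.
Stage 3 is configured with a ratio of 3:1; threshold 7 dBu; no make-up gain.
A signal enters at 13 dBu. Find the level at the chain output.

Stage 1: overshoot 20 dB → 20/5 = 4 dB → -3 dBu; +8 dB make-up → 5 dBu.
Stage 2: overshoot 24 dB → 24/3 = 8 dB → -11 dBu; +3 dB make-up → -8 dBu.
Stage 3: below threshold (-8 ≤ 7); passes unchanged; output -8 dBu.

-8 dBu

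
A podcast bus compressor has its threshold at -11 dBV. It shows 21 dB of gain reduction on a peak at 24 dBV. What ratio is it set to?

2.5:1

Input overshoot = 24 − (-11) = 35 dB.
Output overshoot = 35 − 21 = 14 dB.
Ratio = input overshoot / output overshoot = 35 / 14 = 2.5.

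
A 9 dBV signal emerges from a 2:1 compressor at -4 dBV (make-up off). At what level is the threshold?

Input is 26 dB above T (since output overshoot × R = input overshoot: (-4 − T)·2 = 9 − T gives T = -17 dBV).
Check: -17 + (9 − (-17))/2 = -17 + 13 = -4 dBV. ✓

-17 dBV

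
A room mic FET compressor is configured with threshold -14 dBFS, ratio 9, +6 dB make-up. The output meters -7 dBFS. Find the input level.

-5 dBFS

Remove make-up: -7 − 6 = -13 dBFS.
That's 1 dB above the -14 dBFS threshold.
Before 9:1 compression the overshoot was 1 × 9 = 9 dB, so input = -14 + 9 = -5 dBFS.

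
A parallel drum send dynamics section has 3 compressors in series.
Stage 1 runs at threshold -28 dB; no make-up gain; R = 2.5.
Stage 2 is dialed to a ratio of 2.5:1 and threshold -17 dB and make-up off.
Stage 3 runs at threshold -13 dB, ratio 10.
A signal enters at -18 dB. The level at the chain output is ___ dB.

Stage 1: overshoot 10 dB → 10/2.5 = 4 dB → -24 dB.
Stage 2: -24 dB ≤ -17 dB, so stage 2 doesn't engage; output -24 dB.
Stage 3: below threshold (-24 ≤ -13); passes unchanged; output -24 dB.

-24 dB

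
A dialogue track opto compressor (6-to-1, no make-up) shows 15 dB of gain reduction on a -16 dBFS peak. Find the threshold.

-34 dBFS

Gain reduction = -16 − (-31) = 15 dB; output overshoot = GR / (R − 1) = 15 / 5 = 3 dB.
Threshold = output − output overshoot = -31 − 3 = -34 dBFS.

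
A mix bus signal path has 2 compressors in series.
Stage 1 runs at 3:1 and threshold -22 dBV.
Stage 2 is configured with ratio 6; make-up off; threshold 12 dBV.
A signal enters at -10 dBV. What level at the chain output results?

-18 dBV

Stage 1: -10 dBV is 12 dB over -22 dBV; at 3:1 that becomes 4 dB over, giving -18 dBV.
Stage 2: below threshold (-18 ≤ 12); passes unchanged; output -18 dBV.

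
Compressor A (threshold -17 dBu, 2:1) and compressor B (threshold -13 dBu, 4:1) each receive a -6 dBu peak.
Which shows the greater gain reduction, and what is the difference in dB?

A, by 0.25 dB

A: GR = 11 − 11/2 = 5.5 dB.
B: GR = 7 − 7/4 = 5.25 dB.
Difference: 0.25 dB in favour of A.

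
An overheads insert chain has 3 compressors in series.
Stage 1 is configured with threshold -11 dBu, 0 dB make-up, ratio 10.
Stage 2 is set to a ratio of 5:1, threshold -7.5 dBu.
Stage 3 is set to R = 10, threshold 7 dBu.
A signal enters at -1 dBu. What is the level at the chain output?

Stage 1: -1 dBu is 10 dB over -11 dBu; at 10:1 that becomes 1 dB over, giving -10 dBu.
Stage 2: -10 dBu ≤ -7.5 dBu, so stage 2 doesn't engage; output -10 dBu.
Stage 3: -10 dBu ≤ 7 dBu, so stage 3 doesn't engage; output -10 dBu.

-10 dBu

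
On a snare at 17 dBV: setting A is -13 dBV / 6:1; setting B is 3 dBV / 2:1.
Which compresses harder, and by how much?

A, by 18 dB

A: 30 dB over, compressed to 5 dB over, so 25 dB of GR.
B: 14 dB over, compressed to 7 dB over, so 7 dB of GR.
Difference: 18 dB in favour of A.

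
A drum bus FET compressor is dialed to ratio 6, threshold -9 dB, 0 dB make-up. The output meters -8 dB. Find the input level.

-3 dB

The compressed level sits -8 − (-9) = 1 dB over threshold.
Before 6:1 compression the overshoot was 1 × 6 = 6 dB, so input = -9 + 6 = -3 dB.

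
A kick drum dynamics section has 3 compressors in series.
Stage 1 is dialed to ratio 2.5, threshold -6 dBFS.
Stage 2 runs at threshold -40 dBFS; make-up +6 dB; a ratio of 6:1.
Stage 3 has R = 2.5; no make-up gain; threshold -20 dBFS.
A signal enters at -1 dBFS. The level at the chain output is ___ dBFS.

-28 dBFS

Stage 1: overshoot 5 dB → 5/2.5 = 2 dB → -4 dBFS.
Stage 2: -4 dBFS is 36 dB over -40 dBFS; at 6:1 that becomes 6 dB over, giving -34 dBFS; +6 dB make-up → -28 dBFS.
Stage 3: below threshold (-28 ≤ -20); passes unchanged; output -28 dBFS.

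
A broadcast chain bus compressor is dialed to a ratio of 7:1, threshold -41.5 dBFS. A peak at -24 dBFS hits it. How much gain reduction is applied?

15 dB

-24 dBFS exceeds the threshold by 17.5 dB.
At 7:1, output sits 17.5/7 = 2.5 dB above threshold.
GR = overshoot in − overshoot out = 17.5 − 2.5 = 15 dB.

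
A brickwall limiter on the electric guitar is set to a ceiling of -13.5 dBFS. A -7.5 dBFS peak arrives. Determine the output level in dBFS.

-13.5 dBFS

A brickwall limiter is an ∞:1 compressor: any input above the ceiling is clamped to -13.5 dBFS.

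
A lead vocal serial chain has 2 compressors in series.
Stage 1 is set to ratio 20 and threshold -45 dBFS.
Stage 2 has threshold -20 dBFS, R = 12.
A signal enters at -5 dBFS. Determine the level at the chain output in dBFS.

Stage 1: 40 dB above -45 dBFS, reduced 20:1 to 2 dB above → -43 dBFS.
Stage 2: below threshold (-43 ≤ -20); passes unchanged; output -43 dBFS.

-43 dBFS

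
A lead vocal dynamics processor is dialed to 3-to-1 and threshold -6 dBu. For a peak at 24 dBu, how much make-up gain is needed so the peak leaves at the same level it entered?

20 dB

The peak compresses to -6 + 30/3 = 4 dBu.
To reach 24 dBu requires 24 − 4 = 20 dB of make-up.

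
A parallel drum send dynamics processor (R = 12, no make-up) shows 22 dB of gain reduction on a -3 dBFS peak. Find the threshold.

Input is 24 dB above T (since output overshoot × R = input overshoot: (-25 − T)·12 = -3 − T gives T = -27 dBFS).
Check: -27 + (-3 − (-27))/12 = -27 + 2 = -25 dBFS. ✓

-27 dBFS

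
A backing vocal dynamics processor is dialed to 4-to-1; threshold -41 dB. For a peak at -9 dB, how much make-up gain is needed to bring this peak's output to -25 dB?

8 dB

The peak compresses to -41 + 32/4 = -33 dB.
To reach -25 dB requires -25 − (-33) = 8 dB of make-up.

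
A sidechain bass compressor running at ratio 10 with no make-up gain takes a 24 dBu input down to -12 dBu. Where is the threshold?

Input is 40 dB above T (since output overshoot × R = input overshoot: (-12 − T)·10 = 24 − T gives T = -16 dBu).
Check: -16 + (24 − (-16))/10 = -16 + 4 = -12 dBu. ✓

-16 dBu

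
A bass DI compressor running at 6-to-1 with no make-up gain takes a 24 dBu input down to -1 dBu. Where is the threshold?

-6 dBu

Gain reduction = 24 − (-1) = 25 dB; output overshoot = GR / (R − 1) = 25 / 5 = 5 dB.
Threshold = output − output overshoot = -1 − 5 = -6 dBu.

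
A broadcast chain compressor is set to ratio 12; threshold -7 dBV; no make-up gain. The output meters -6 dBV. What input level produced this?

Post-compression overshoot = -6 − (-7) = 1 dB.
Before 12:1 compression the overshoot was 1 × 12 = 12 dB, so input = -7 + 12 = 5 dBV.

5 dBV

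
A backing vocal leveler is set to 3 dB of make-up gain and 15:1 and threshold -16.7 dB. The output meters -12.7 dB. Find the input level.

-1.7 dB

Remove make-up: -12.7 − 3 = -15.7 dB.
Post-compression overshoot = -15.7 − (-16.7) = 1 dB.
Input overshoot = R × output overshoot = 15 dB → input = -16.7 + 15 = -1.7 dB.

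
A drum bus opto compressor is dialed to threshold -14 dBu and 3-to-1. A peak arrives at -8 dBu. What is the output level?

-12 dBu

Overshoot: -8 − (-14) = 6 dB.
The 6 dB excess becomes 2 dB after 3:1 reduction.
Output = -14 + 2 = -12 dBu.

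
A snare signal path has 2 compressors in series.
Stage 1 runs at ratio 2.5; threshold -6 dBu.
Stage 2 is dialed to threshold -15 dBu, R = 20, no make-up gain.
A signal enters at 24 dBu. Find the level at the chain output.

-13.95 dBu

Stage 1: 24 dBu is 30 dB over -6 dBu; at 2.5:1 that becomes 12 dB over, giving 6 dBu.
Stage 2: 6 dBu is 21 dB over -15 dBu; at 20:1 that becomes 1.05 dB over, giving -13.95 dBu.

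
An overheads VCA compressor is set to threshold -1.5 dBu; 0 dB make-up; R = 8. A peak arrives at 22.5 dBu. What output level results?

1.5 dBu

The input is 24 dB above the -1.5 dBu threshold.
8:1 compression reduces that to 24/8 = 3 dB over.
That puts the output at 1.5 dBu.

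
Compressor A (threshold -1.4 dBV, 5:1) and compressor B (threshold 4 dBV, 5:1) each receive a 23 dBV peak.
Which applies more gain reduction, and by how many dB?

A, by 4.32 dB

A: 24.4 dB over, compressed to 4.88 dB over, so 19.52 dB of GR.
B: 19 dB over, compressed to 3.8 dB over, so 15.2 dB of GR.
A reduces 4.32 dB more.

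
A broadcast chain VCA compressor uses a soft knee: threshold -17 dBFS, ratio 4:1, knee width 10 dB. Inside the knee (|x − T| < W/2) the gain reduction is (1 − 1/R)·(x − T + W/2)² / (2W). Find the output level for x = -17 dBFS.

-17.9375 dBFS

x − T + W/2 = -17 − (-17) + 5 = 5.
GR = (1 − 1/4) × 5² / 20 = 0.75 × 25 / 20 = 0.9375 dB.
Output = -17 − 0.9375 = -17.9375 dBFS.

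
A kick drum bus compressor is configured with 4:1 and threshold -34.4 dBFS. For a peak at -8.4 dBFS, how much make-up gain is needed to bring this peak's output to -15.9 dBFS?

12 dB

Without make-up, output = threshold + overshoot/4 = -34.4 + 6.5 = -27.9 dBFS.
Gap to target: 12 dB.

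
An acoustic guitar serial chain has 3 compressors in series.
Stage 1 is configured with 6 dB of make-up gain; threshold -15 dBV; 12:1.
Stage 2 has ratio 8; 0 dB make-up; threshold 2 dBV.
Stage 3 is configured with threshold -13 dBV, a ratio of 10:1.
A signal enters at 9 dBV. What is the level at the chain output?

-12.4 dBV

Stage 1: 24 dB above -15 dBV, reduced 12:1 to 2 dB above → -13 dBV; +6 dB make-up → -7 dBV.
Stage 2: -7 dBV ≤ 2 dBV, so stage 2 doesn't engage; output -7 dBV.
Stage 3: 6 dB above -13 dBV, reduced 10:1 to 0.6 dB above → -12.4 dBV.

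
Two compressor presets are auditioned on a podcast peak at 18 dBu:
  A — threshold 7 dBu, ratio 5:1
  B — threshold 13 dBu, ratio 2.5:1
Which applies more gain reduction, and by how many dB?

A, by 5.8 dB

A: GR = 11 − 11/5 = 8.8 dB.
B: GR = 5 − 5/2.5 = 3 dB.
A applies 5.8 dB more gain reduction.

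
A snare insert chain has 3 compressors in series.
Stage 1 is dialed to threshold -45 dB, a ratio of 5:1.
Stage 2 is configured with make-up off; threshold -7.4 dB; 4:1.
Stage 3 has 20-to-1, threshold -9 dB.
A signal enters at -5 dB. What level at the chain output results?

Stage 1: overshoot 40 dB → 40/5 = 8 dB → -37 dB.
Stage 2: -37 dB is at or below the -7.4 dB threshold — no compression; output -37 dB.
Stage 3: -37 dB ≤ -9 dB, so stage 3 doesn't engage; output -37 dB.

-37 dB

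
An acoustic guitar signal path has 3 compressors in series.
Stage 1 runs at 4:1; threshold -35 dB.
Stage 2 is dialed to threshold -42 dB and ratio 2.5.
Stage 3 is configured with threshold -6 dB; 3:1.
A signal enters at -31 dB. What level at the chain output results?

Stage 1: overshoot 4 dB → 4/4 = 1 dB → -34 dB.
Stage 2: -34 dB is 8 dB over -42 dB; at 2.5:1 that becomes 3.2 dB over, giving -38.8 dB.
Stage 3: -38.8 dB is at or below the -6 dB threshold — no compression; output -38.8 dB.

-38.8 dB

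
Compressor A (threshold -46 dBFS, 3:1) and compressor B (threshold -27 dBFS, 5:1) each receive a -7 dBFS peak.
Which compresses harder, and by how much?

A, by 10 dB

A: 39 dB over, compressed to 13 dB over, so 26 dB of GR.
B: 20 dB over, compressed to 4 dB over, so 16 dB of GR.
A applies 10 dB more gain reduction.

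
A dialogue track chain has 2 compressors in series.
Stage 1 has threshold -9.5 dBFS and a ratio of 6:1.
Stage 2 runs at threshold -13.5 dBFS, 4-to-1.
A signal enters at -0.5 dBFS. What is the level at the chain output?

-12.125 dBFS

Stage 1: overshoot 9 dB → 9/6 = 1.5 dB → -8 dBFS.
Stage 2: 5.5 dB above -13.5 dBFS, reduced 4:1 to 1.375 dB above → -12.125 dBFS.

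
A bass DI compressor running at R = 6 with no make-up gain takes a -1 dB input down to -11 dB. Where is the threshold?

-13 dB

Gain reduction = -1 − (-11) = 10 dB; output overshoot = GR / (R − 1) = 10 / 5 = 2 dB.
Threshold = output − output overshoot = -11 − 2 = -13 dB.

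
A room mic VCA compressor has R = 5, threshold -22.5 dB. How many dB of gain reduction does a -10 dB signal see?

The signal is 12.5 dB above threshold.
After 5:1 compression the overshoot becomes 12.5/5 = 2.5 dB.
GR = overshoot in − overshoot out = 12.5 − 2.5 = 10 dB.

10 dB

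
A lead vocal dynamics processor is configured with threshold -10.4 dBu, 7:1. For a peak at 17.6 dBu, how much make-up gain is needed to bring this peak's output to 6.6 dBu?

13 dB

The peak compresses to -10.4 + 28/7 = -6.4 dBu.
To reach 6.6 dBu requires 6.6 − (-6.4) = 13 dB of make-up.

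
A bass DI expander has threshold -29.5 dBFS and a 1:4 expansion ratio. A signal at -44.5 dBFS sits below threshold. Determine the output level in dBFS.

-89.5 dBFS

The input is 15 dB below the -29.5 dBFS threshold.
A 1:4 expander multiplies undershoot by 4: 15 × 4 = 60 dB below threshold.
Output = -29.5 − 60 = -89.5 dBFS.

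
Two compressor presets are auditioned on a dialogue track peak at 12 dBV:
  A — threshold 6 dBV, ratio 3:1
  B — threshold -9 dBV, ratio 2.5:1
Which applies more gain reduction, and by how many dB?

A: GR = 6 − 6/3 = 4 dB.
B: GR = 21 − 21/2.5 = 12.6 dB.
B reduces 8.6 dB more.

B, by 8.6 dB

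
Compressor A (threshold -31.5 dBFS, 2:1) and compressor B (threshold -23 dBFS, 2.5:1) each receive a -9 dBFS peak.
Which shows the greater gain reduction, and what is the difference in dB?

A, by 2.85 dB

A: GR = 22.5 − 22.5/2 = 11.25 dB.
B: GR = 14 − 14/2.5 = 8.4 dB.
Difference: 2.85 dB in favour of A.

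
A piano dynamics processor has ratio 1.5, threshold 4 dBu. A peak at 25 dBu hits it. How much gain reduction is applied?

The signal is 21 dB above threshold.
A 1.5:1 ratio leaves 14 dB of that excess.
So the signal is attenuated by 21 − 14 = 7 dB.

7 dB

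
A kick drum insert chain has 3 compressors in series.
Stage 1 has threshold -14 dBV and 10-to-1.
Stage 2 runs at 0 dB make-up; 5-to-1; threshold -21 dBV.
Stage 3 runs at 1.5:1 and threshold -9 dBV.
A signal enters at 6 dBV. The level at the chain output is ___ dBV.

Stage 1: overshoot 20 dB → 20/10 = 2 dB → -12 dBV.
Stage 2: overshoot 9 dB → 9/5 = 1.8 dB → -19.2 dBV.
Stage 3: -19.2 dBV ≤ -9 dBV, so stage 3 doesn't engage; output -19.2 dBV.

-19.2 dBV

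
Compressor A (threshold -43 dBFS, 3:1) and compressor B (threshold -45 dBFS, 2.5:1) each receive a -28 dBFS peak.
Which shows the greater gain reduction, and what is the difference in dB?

A: 15 dB over, compressed to 5 dB over, so 10 dB of GR.
B: 17 dB over, compressed to 6.8 dB over, so 10.2 dB of GR.
B applies 0.2 dB more gain reduction.

B, by 0.2 dB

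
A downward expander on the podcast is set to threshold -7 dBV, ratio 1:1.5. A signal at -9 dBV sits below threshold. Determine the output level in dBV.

-10 dBV

Undershoot = (-7) − (-9) = 2 dB.
At 1:1.5, that expands to 3 dB under threshold.
Output = -7 − 3 = -10 dBV.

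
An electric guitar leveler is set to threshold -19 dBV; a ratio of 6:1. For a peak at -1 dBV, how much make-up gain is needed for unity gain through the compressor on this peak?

15 dB

Overshoot 18 dB → 18/6 = 3 dB after compression, so the compressed level is -19 + 3 = -16 dBV.
Make-up = target − compressed = -1 − (-16) = 15 dB.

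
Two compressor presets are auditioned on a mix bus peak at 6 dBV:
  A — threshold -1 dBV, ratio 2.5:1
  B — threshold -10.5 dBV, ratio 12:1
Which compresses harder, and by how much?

B, by 10.925 dB

A: GR = 7 − 7/2.5 = 4.2 dB.
B: GR = 16.5 − 16.5/12 = 15.125 dB.
Difference: 10.925 dB in favour of B.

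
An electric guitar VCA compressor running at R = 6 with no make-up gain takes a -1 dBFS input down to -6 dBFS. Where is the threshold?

Gain reduction = -1 − (-6) = 5 dB; output overshoot = GR / (R − 1) = 5 / 5 = 1 dB.
Threshold = output − output overshoot = -6 − 1 = -7 dBFS.

-7 dBFS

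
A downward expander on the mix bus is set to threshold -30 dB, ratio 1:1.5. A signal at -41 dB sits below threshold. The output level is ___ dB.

-46.5 dB

The input is 11 dB below the -30 dB threshold.
A 1:1.5 expander multiplies undershoot by 1.5: 11 × 1.5 = 16.5 dB below threshold.
Output = -30 − 16.5 = -46.5 dB.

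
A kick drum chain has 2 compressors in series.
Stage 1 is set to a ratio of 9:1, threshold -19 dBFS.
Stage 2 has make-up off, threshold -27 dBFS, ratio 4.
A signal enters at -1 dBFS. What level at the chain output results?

-24.5 dBFS

Stage 1: overshoot 18 dB → 18/9 = 2 dB → -17 dBFS.
Stage 2: 10 dB above -27 dBFS, reduced 4:1 to 2.5 dB above → -24.5 dBFS.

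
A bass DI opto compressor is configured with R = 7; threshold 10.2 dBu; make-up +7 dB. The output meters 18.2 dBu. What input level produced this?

17.2 dBu

Remove make-up: 18.2 − 7 = 11.2 dBu.
Post-compression overshoot = 11.2 − 10.2 = 1 dB.
Undo the ratio: input overshoot = 1 × 7 = 7 dB, giving input = 17.2 dBu.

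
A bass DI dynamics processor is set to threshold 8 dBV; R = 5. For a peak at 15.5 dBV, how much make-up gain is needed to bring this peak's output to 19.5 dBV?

The peak compresses to 8 + 7.5/5 = 9.5 dBV.
To reach 19.5 dBV requires 19.5 − 9.5 = 10 dB of make-up.

10 dB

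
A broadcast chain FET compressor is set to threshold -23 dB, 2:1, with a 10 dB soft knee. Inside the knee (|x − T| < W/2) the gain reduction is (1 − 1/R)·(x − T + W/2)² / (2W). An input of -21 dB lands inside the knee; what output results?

x − T + W/2 = -21 − (-23) + 5 = 7.
GR = (1 − 1/2) × 7² / 20 = 0.5 × 49 / 20 = 1.225 dB.
Output = -21 − 1.225 = -22.225 dB.

-22.225 dB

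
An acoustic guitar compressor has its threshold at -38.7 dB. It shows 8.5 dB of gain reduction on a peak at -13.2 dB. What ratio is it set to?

Input overshoot = -13.2 − (-38.7) = 25.5 dB.
Output overshoot = 25.5 − 8.5 = 17 dB.
Ratio = input overshoot / output overshoot = 25.5 / 17 = 1.5.

1.5:1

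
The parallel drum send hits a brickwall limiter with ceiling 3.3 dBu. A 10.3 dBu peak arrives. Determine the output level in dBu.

At ∞:1, everything above 3.3 dBu is held at the ceiling.

3.3 dBu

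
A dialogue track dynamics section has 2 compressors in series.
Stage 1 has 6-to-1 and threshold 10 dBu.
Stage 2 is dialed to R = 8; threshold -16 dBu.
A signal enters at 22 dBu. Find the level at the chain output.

Stage 1: 22 dBu is 12 dB over 10 dBu; at 6:1 that becomes 2 dB over, giving 12 dBu.
Stage 2: 12 dBu is 28 dB over -16 dBu; at 8:1 that becomes 3.5 dB over, giving -12.5 dBu.

-12.5 dBu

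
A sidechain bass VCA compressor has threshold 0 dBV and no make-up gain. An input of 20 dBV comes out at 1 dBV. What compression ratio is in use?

20:1

Input overshoot = 20 − 0 = 20 dB; output overshoot = 1 − 0 = 1 dB.
Ratio = 20 / 1 = 20.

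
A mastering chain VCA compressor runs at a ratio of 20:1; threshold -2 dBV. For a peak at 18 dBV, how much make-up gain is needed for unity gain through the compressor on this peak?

19 dB

Without make-up, output = threshold + overshoot/20 = -2 + 1 = -1 dBV.
Gap to target: 19 dB.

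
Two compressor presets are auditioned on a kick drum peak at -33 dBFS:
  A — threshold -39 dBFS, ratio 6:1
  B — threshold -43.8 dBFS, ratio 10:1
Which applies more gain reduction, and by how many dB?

B, by 4.72 dB

A: overshoot 6 dB → output overshoot 1 dB → GR 5 dB.
B: overshoot 10.8 dB → output overshoot 1.08 dB → GR 9.72 dB.
B applies 4.72 dB more gain reduction.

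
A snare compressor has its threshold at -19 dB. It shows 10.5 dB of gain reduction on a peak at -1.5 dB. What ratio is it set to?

2.5:1

Input overshoot = -1.5 − (-19) = 17.5 dB.
Output overshoot = 17.5 − 10.5 = 7 dB.
Ratio = input overshoot / output overshoot = 17.5 / 7 = 2.5.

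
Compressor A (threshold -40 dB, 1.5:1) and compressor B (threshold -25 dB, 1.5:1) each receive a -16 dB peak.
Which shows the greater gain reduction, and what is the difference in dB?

A: GR = 24 − 24/1.5 = 8 dB.
B: GR = 9 − 9/1.5 = 3 dB.
Difference: 5 dB in favour of A.

A, by 5 dB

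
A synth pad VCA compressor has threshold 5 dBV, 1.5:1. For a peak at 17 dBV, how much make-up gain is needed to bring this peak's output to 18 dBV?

5 dB

Overshoot 12 dB → 12/1.5 = 8 dB after compression, so the compressed level is 5 + 8 = 13 dBV.
Make-up = target − compressed = 18 − 13 = 5 dB.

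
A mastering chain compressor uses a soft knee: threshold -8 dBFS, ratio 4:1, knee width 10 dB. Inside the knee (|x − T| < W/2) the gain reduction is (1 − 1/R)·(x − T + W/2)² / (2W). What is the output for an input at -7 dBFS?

-8.35 dBFS

x − T + W/2 = -7 − (-8) + 5 = 6.
GR = (1 − 1/4) × 6² / 20 = 0.75 × 36 / 20 = 1.35 dB.
Output = -7 − 1.35 = -8.35 dBFS.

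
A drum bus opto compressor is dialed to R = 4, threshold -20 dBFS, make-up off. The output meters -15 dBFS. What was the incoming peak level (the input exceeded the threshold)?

0 dBFS

Post-compression overshoot = -15 − (-20) = 5 dB.
Undo the ratio: input overshoot = 5 × 4 = 20 dB, giving input = 0 dBFS.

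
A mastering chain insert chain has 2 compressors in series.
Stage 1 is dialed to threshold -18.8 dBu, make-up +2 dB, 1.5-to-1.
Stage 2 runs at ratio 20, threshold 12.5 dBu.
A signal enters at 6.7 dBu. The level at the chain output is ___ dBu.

0.2 dBu

Stage 1: overshoot 25.5 dB → 25.5/1.5 = 17 dB → -1.8 dBu; +2 dB make-up → 0.2 dBu.
Stage 2: below threshold (0.2 ≤ 12.5); passes unchanged; output 0.2 dBu.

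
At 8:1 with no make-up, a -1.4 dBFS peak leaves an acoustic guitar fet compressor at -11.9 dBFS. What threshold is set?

Let T be the threshold. Output overshoot = (input overshoot)/R, so -11.9 − T = (-1.4 − T)/8.
8·(-11.9 − T) = -1.4 − T → 7·T = -95.2 − (-1.4) = -93.8.
T = -93.8/7 = -13.4 dBFS.

-13.4 dBFS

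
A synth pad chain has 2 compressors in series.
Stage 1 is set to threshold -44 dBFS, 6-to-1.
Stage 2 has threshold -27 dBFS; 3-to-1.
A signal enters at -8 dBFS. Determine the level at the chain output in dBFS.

Stage 1: -8 dBFS is 36 dB over -44 dBFS; at 6:1 that becomes 6 dB over, giving -38 dBFS.
Stage 2: -38 dBFS is at or below the -27 dBFS threshold — no compression; output -38 dBFS.

-38 dBFS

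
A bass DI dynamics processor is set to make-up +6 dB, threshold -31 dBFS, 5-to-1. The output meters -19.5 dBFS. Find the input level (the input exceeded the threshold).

-3.5 dBFS

Remove make-up: -19.5 − 6 = -25.5 dBFS.
Post-compression overshoot = -25.5 − (-31) = 5.5 dB.
Undo the ratio: input overshoot = 5.5 × 5 = 27.5 dB, giving input = -3.5 dBFS.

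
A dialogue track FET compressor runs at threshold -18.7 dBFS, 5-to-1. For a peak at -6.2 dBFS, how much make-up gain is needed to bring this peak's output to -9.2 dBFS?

Overshoot 12.5 dB → 12.5/5 = 2.5 dB after compression, so the compressed level is -18.7 + 2.5 = -16.2 dBFS.
Make-up = target − compressed = -9.2 − (-16.2) = 7 dB.

7 dB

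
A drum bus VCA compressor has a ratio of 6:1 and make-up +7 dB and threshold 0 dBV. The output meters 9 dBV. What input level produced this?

Stripping the +7 dB make-up gives 2 dBV at the gain stage.
That's 2 dB above the 0 dBV threshold.
Input overshoot = R × output overshoot = 12 dB → input = 0 + 12 = 12 dBV.

12 dBV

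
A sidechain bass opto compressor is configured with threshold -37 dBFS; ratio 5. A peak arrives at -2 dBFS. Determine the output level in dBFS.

-30 dBFS

-2 dBFS sits 35 dB over threshold.
5:1 compression reduces that to 35/5 = 7 dB over.
So the level is -37 + 7 = -30 dBFS.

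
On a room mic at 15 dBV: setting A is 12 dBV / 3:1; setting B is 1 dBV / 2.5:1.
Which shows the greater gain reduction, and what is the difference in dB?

B, by 6.4 dB

A: overshoot 3 dB → output overshoot 1 dB → GR 2 dB.
B: overshoot 14 dB → output overshoot 5.6 dB → GR 8.4 dB.
B applies 6.4 dB more gain reduction.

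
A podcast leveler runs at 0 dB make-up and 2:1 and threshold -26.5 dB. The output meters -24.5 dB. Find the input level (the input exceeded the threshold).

-22.5 dB

Post-compression overshoot = -24.5 − (-26.5) = 2 dB.
Undo the ratio: input overshoot = 2 × 2 = 4 dB, giving input = -22.5 dB.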